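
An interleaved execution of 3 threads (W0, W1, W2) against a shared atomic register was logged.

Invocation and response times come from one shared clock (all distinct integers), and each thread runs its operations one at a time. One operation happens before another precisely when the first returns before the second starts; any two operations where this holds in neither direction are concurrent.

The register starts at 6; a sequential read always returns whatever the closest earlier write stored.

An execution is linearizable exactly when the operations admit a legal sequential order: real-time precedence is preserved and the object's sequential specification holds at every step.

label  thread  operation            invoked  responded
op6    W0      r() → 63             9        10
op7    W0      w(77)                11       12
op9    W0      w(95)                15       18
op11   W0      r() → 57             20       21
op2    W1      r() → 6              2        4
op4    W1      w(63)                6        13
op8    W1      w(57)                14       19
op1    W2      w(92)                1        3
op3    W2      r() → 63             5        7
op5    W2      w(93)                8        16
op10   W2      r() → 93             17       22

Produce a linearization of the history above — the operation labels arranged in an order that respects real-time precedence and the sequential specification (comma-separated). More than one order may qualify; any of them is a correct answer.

1. op2 r() → 6, leaving value 6
2. op1 w(92), leaving value 92
3. op4 w(63), leaving value 63
4. op3 r() → 63, leaving value 63
5. op6 r() → 63, leaving value 63
6. op7 w(77), leaving value 77
7. op5 w(93), leaving value 93
8. op10 r() → 93, leaving value 93
9. op9 w(95), leaving value 95
10. op8 w(57), leaving value 57
11. op11 r() → 57, leaving value 57

op2, op1, op4, op3, op6, op7, op5, op10, op9, op8, op11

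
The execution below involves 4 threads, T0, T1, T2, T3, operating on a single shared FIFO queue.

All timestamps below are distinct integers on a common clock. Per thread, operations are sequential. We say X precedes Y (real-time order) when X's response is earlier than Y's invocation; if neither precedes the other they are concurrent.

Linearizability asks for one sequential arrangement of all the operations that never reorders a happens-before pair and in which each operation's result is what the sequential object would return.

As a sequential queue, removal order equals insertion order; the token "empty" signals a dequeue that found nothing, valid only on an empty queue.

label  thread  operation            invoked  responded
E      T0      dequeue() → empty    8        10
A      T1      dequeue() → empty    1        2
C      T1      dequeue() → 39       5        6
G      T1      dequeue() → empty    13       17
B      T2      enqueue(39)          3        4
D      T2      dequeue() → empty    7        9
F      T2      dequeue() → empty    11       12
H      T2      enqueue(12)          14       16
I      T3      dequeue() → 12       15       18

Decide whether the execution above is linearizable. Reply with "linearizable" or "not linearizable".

witness order: A, B, C, D, E, F, G, H, I
after step 1 (A dequeue() → empty): queue <>
after step 2 (B enqueue(39)): queue <39>
after step 3 (C dequeue() → 39): queue <>
after step 4 (D dequeue() → empty): queue <>
after step 5 (E dequeue() → empty): queue <>
after step 6 (F dequeue() → empty): queue <>
after step 7 (G dequeue() → empty): queue <>
after step 8 (H enqueue(12)): queue <12>
after step 9 (I dequeue() → 12): queue <>

linearizable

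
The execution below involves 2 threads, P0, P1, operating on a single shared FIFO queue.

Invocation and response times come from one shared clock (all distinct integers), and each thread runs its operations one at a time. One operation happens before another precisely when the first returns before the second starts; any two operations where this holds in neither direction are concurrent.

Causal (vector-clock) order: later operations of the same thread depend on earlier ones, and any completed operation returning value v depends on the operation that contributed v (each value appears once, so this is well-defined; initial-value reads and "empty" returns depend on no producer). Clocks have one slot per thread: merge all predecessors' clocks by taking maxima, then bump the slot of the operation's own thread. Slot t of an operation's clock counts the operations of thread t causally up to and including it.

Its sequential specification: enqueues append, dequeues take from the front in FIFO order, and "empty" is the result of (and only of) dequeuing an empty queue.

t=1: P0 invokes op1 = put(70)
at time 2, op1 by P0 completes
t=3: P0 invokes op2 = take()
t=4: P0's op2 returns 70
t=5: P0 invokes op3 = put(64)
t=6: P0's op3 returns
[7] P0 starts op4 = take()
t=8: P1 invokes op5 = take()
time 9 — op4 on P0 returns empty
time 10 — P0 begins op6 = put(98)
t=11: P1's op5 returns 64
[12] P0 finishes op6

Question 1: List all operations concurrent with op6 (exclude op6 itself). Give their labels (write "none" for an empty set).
op5

op6 spans [10,12]: anything still running between times 10 and 12 counts as concurrent
op1 [1,2]: before
op2 [3,4]: before
op3 [5,6]: before
op4 [7,9]: before
op5 [8,11]: concurrent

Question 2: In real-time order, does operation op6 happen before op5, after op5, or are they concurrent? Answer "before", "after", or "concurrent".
concurrent

op6 spans [10,12], op5 spans [8,11]
the intervals overlap in both directions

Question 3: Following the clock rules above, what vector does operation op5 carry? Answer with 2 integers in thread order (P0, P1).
(3, 1)

no predecessors for op1 (invoked 1): P0 increments from zero → (1, 0)
op2 (invocation 3): componentwise max over VC(op1)=(1, 0), +1 at P0, giving (2, 0)
op3 (invocation 5): componentwise max over VC(op2)=(2, 0), +1 at P0, giving (3, 0)
op5 (invocation 8): componentwise max over VC(op3)=(3, 0), +1 at P1, giving (3, 1)
op4 (invocation 7): componentwise max over VC(op3)=(3, 0), +1 at P0, giving (4, 0)
op6 (invocation 10): componentwise max over VC(op4)=(4, 0), +1 at P0, giving (5, 0)
target: VC(op5) = (3, 1)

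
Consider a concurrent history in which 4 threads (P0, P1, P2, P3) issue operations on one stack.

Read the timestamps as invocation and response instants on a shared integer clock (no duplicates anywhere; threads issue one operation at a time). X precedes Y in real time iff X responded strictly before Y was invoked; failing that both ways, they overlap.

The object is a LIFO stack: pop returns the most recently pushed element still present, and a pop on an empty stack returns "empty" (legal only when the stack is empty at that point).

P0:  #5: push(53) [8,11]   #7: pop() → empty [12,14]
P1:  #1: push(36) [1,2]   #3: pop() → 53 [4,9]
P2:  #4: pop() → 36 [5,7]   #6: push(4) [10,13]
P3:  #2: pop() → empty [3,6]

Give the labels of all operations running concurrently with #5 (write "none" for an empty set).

#5 runs from 8 to 11; window-overlapping ops are concurrent
#1 [1,2]: before
#2 [3,6]: before
#3 [4,9]: concurrent
#4 [5,7]: before
#6 [10,13]: concurrent
#7 [12,14]: after

#3, #6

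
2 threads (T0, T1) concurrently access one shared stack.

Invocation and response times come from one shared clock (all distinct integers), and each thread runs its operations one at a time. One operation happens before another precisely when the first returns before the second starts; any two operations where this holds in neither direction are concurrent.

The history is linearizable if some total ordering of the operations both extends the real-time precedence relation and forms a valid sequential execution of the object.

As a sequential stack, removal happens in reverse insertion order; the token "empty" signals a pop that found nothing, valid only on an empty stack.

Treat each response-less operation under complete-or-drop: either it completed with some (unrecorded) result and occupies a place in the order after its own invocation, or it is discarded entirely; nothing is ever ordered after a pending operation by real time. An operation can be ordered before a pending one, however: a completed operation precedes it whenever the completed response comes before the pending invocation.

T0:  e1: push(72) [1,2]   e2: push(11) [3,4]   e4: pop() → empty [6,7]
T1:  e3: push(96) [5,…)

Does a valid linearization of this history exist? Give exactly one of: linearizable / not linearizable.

through event 6 a valid linearization exists; event 7 (e4 responding at time 7) ends that
one real-time candidate order over the 3 completed operations — the stack replay rejects it
no completion choice of the 1 pending operation (e3) rescues it — every subset was tried
e.g. e1, e2, e4 (pending dropped): illegal at step 3, since e4 pop() → empty cannot apply there

not linearizable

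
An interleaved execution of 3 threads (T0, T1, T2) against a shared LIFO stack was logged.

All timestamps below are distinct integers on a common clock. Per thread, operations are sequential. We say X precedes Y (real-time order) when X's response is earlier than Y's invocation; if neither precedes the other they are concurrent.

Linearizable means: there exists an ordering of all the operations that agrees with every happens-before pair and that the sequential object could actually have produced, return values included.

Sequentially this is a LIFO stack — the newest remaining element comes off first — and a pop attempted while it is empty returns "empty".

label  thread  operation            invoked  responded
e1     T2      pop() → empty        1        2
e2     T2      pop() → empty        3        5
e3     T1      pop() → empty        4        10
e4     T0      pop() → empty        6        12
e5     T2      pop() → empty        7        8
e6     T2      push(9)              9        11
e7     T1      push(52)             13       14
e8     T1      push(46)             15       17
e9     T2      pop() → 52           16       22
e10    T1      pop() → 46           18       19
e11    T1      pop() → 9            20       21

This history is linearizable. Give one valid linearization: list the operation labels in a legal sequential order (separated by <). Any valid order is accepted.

e1 < e2 < e3 < e4 < e5 < e6 < e7 < e8 < e10 < e9 < e11

step 1: e1 pop() → empty — stack <>
step 2: e2 pop() → empty — stack <>
step 3: e3 pop() → empty — stack <>
step 4: e4 pop() → empty — stack <>
step 5: e5 pop() → empty — stack <>
step 6: e6 push(9) — stack <9>
step 7: e7 push(52) — stack <9,52>
step 8: e8 push(46) — stack <9,52,46>
step 9: e10 pop() → 46 — stack <9,52>
step 10: e9 pop() → 52 — stack <9>
step 11: e11 pop() → 9 — stack <>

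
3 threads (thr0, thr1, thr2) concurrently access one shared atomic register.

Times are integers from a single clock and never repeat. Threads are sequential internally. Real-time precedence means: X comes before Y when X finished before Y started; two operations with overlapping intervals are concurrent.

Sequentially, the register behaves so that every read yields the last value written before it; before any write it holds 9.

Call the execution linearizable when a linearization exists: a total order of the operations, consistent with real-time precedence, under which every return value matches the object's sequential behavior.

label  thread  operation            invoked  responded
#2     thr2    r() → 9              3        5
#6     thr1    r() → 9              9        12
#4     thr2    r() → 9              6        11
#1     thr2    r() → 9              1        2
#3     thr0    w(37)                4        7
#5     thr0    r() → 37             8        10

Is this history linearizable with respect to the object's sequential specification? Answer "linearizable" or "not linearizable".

not linearizable

already the first 12 events (up to #6's response at time 12) admit no linearization; the first 11 still do
the 6 completed operations admit 14 real-time orders; each fails the atomic register replay
sample order #1, #2, #3, #4, #5, #6 stalls at step 4 — #4 r() → 9 has no legal effect
sample order #1, #2, #3, #4, #6, #5 stalls at step 4 — #4 r() → 9 has no legal effect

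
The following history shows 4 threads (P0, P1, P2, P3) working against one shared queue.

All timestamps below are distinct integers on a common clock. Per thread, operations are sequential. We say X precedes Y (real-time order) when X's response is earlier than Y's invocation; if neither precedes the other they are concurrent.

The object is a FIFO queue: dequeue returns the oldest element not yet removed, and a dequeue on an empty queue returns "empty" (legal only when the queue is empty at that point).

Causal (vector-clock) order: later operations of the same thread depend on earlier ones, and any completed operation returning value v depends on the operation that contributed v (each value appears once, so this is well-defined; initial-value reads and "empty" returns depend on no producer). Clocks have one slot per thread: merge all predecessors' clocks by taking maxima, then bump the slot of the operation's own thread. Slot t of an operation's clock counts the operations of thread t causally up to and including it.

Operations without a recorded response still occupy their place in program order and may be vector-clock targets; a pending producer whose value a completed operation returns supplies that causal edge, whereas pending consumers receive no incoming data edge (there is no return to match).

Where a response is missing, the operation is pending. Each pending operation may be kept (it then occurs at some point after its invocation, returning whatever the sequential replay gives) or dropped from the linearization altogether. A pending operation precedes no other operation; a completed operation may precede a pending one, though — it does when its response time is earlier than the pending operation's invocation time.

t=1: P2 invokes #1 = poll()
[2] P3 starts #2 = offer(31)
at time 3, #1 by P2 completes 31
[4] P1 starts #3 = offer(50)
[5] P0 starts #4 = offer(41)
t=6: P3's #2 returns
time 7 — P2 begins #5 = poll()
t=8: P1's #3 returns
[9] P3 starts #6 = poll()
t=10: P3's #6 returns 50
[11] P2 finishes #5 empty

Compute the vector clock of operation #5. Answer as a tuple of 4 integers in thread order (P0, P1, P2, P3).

#2 (invocation 2): nothing precedes it; P3's component alone gives (0, 0, 0, 1)
#3 (invocation 4): nothing precedes it; P1's component alone gives (0, 1, 0, 0)
#4 (invocation 5): nothing precedes it; P0's component alone gives (1, 0, 0, 0)
from VC(#2)=(0, 0, 0, 1), #1 (invoked 1) maxes components and bumps P2 → (0, 0, 1, 1)
from VC(#1)=(0, 0, 1, 1), #5 (invoked 7) maxes components and bumps P2 → (0, 0, 2, 1)
from VC(#2)=(0, 0, 0, 1), VC(#3)=(0, 1, 0, 0), #6 (invoked 9) maxes components and bumps P3 → (0, 1, 0, 2)
target: VC(#5) = (0, 0, 2, 1)

(0, 0, 2, 1)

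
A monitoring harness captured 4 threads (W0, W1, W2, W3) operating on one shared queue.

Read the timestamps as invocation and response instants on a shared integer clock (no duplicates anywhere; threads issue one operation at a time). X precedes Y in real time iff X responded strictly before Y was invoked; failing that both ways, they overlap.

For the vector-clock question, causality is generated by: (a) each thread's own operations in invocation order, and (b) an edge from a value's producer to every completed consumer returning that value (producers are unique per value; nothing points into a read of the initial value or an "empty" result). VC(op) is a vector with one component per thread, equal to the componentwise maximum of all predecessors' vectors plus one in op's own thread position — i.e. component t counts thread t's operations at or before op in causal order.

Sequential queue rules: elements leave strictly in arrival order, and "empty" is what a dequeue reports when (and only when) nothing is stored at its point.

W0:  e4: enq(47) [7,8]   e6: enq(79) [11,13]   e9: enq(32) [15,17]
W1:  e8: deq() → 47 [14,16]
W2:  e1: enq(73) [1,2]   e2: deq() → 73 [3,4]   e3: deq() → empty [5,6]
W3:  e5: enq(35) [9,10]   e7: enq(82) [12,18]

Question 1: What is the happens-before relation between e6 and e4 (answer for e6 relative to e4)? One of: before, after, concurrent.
after

e6 spans [11,13], e4 spans [7,8]
resp(e4)=8 < inv(e6)=11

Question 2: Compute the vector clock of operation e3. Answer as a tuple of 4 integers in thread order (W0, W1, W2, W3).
(0, 0, 3, 0)

VC(e5, invoked at 9): no causal predecessors; +1 on W3 → (0, 0, 0, 1)
VC(e1, invoked at 1): no causal predecessors; +1 on W2 → (0, 0, 1, 0)
VC(e4, invoked at 7): no causal predecessors; +1 on W0 → (1, 0, 0, 0)
e7 (invocation 12): componentwise max over VC(e5)=(0, 0, 0, 1), +1 at W3, giving (0, 0, 0, 2)
e2 (invocation 3): componentwise max over VC(e1)=(0, 0, 1, 0), +1 at W2, giving (0, 0, 2, 0)
e8 (invocation 14): componentwise max over VC(e4)=(1, 0, 0, 0), +1 at W1, giving (1, 1, 0, 0)
e6 (invocation 11): componentwise max over VC(e4)=(1, 0, 0, 0), +1 at W0, giving (2, 0, 0, 0)
e3 (invocation 5): componentwise max over VC(e2)=(0, 0, 2, 0), +1 at W2, giving (0, 0, 3, 0)
e9 (invocation 15): componentwise max over VC(e6)=(2, 0, 0, 0), +1 at W0, giving (3, 0, 0, 0)
target: VC(e3) = (0, 0, 3, 0)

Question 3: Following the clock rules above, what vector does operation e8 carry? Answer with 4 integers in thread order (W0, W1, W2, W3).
(1, 1, 0, 0)

no predecessors for e5 (invoked 9): W3 increments from zero → (0, 0, 0, 1)
no predecessors for e1 (invoked 1): W2 increments from zero → (0, 0, 1, 0)
no predecessors for e4 (invoked 7): W0 increments from zero → (1, 0, 0, 0)
invoked at 12, e7 merges VC(e5)=(0, 0, 0, 1) and bumps W3's slot → (0, 0, 0, 2)
invoked at 3, e2 merges VC(e1)=(0, 0, 1, 0) and bumps W2's slot → (0, 0, 2, 0)
invoked at 14, e8 merges VC(e4)=(1, 0, 0, 0) and bumps W1's slot → (1, 1, 0, 0)
invoked at 11, e6 merges VC(e4)=(1, 0, 0, 0) and bumps W0's slot → (2, 0, 0, 0)
invoked at 5, e3 merges VC(e2)=(0, 0, 2, 0) and bumps W2's slot → (0, 0, 3, 0)
invoked at 15, e9 merges VC(e6)=(2, 0, 0, 0) and bumps W0's slot → (3, 0, 0, 0)
target: VC(e8) = (1, 1, 0, 0)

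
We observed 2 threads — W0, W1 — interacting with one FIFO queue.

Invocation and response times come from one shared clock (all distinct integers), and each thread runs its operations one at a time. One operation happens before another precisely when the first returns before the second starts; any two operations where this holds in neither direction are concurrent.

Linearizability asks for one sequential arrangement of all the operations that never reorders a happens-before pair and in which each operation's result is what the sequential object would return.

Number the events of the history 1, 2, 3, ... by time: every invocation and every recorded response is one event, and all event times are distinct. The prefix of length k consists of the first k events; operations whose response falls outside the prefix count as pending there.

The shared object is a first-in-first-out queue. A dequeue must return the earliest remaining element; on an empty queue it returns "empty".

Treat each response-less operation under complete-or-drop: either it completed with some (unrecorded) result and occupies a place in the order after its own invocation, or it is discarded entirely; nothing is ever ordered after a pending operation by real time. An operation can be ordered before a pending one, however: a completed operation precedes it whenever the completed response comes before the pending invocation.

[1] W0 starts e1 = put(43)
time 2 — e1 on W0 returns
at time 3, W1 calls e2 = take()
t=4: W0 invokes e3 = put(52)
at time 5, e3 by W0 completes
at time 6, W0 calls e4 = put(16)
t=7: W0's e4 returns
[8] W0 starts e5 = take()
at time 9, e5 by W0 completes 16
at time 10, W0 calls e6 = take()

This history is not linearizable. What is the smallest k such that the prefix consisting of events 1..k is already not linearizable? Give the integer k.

9

events 1..8 are still linearizable — one witness is e1, e2, e3, e4:
step 1: e1 put(43) — queue <43>
step 2: e2 take() (pending, included) — queue <>
step 3: e3 put(52) — queue <52>
step 4: e4 put(16) — queue <52,16>
event 9 — e5's response, time 9 — after it, nothing linearizes
completion choices over the 1 pending operation (e2) were checked; none helps
for example e1, e3, e4, e5 (pending dropped) fails at step 4: e5 take() → 16 is not legal there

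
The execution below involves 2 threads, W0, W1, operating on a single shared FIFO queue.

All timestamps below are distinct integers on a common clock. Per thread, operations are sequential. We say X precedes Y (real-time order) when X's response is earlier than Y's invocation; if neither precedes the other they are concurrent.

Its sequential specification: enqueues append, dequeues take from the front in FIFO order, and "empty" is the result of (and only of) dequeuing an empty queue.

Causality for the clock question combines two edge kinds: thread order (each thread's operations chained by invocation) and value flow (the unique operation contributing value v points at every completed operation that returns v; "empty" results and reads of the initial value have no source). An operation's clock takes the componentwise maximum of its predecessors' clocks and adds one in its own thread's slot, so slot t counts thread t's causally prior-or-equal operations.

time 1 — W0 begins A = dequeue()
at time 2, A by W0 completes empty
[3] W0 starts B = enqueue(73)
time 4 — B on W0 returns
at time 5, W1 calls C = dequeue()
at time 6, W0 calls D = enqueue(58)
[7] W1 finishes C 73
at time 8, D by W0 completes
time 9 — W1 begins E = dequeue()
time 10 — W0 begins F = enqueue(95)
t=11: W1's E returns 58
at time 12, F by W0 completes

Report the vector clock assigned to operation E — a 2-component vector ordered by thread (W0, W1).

(3, 2)

invoked at 1, A has no predecessors; its own W0 bump gives (1, 0)
VC(B, invoked at 3): max of VC(A)=(1, 0), then +1 on thread W0 → (2, 0)
VC(C, invoked at 5): max of VC(B)=(2, 0), then +1 on thread W1 → (2, 1)
VC(D, invoked at 6): max of VC(B)=(2, 0), then +1 on thread W0 → (3, 0)
VC(F, invoked at 10): max of VC(D)=(3, 0), then +1 on thread W0 → (4, 0)
VC(E, invoked at 9): max of VC(C)=(2, 1), VC(D)=(3, 0), then +1 on thread W1 → (3, 2)
target: VC(E) = (3, 2)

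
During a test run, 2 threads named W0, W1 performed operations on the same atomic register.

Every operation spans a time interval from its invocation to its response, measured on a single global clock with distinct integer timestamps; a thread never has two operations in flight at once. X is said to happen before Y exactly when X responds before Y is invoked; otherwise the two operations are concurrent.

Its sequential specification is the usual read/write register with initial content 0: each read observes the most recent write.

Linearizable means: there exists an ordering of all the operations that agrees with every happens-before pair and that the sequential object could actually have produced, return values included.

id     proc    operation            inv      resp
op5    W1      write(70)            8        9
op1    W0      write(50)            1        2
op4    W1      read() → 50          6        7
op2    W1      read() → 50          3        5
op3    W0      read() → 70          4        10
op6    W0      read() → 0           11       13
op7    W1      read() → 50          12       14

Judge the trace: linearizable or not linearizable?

prefix check: 1..12 passes, 1..13 fails once op6's time-13 response joins
4 orders of the 6 completed atomic register ops respect real time; none is legal
every completion of the 1 pending operation (op7) was checked; none linearizes
take op1, op2, op3, op4, op5, op6 (pending dropped): step 3 already fails, because op3 read() → 70 cannot occur there
take op1, op2, op4, op3, op5, op6 (pending dropped): step 4 already fails, because op3 read() → 70 cannot occur there

not linearizable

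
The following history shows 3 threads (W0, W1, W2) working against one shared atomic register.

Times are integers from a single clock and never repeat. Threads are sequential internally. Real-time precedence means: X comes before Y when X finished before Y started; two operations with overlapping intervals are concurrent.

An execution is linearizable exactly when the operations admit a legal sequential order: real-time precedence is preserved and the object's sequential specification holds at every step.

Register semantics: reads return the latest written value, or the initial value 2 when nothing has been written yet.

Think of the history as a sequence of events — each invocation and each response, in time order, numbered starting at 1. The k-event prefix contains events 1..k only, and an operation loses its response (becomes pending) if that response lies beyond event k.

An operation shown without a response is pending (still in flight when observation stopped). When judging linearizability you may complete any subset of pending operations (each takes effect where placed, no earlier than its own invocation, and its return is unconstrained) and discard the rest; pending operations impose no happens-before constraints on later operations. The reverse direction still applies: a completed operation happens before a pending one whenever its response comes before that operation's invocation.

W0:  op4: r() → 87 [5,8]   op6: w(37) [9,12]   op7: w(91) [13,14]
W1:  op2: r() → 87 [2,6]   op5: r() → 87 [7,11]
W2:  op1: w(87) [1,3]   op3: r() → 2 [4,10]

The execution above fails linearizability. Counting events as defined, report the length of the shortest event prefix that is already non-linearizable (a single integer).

10

a valid linearization of events 1..9 exists, for instance op1, op2, op3, op4:
step 1: op1 w(87) — value 87
step 2: op2 r() → 87 — value 87
step 3: op3 r() (pending, included) — value 87
step 4: op4 r() → 87 — value 87
with event 10 included (op3 responding at time 10), all real-time-consistent orders fail
including or dropping the 2 pending operations (op5, op6) in any combination fails
sample order op1, op2, op3, op4 (pending dropped) stalls at step 3 — op3 r() → 2 has no legal effect
sample order op1, op2, op4, op3 (pending dropped) stalls at step 4 — op3 r() → 2 has no legal effect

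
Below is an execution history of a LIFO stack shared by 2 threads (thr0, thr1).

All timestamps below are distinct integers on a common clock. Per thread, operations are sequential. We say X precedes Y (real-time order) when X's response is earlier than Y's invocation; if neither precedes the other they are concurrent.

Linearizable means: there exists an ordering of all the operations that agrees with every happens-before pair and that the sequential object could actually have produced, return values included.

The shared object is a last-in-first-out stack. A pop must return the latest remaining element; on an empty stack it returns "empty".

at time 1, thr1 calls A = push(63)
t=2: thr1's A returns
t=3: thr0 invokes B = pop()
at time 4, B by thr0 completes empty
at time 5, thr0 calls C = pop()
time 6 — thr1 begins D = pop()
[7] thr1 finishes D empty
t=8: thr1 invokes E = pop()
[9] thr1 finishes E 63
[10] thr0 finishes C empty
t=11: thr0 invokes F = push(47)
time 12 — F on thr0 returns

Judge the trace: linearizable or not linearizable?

not linearizable

prefix check: 1..3 passes, 1..4 fails once B's time-4 response joins
one real-time candidate order over the 2 completed operations — the LIFO stack replay rejects it
take A, B: step 2 already fails, because B pop() → empty cannot occur there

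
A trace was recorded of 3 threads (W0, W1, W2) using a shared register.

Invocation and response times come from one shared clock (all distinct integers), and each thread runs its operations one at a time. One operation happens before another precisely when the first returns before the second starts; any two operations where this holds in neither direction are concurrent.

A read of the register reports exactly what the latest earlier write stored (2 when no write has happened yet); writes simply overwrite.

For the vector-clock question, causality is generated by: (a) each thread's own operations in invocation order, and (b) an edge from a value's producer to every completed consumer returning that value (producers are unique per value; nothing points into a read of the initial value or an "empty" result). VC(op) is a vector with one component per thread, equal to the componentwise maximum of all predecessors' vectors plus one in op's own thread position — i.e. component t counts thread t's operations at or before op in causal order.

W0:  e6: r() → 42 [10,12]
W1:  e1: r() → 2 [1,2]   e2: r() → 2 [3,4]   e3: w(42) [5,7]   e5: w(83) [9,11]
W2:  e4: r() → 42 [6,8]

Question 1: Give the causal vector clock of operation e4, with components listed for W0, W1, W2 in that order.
invoked at 1, e1 has no predecessors; its own W1 bump gives (0, 1, 0)
from VC(e1)=(0, 1, 0), e2 (invoked 3) maxes components and bumps W1 → (0, 2, 0)
from VC(e2)=(0, 2, 0), e3 (invoked 5) maxes components and bumps W1 → (0, 3, 0)
from VC(e3)=(0, 3, 0), e4 (invoked 6) maxes components and bumps W2 → (0, 3, 1)
from VC(e3)=(0, 3, 0), e5 (invoked 9) maxes components and bumps W1 → (0, 4, 0)
from VC(e3)=(0, 3, 0), e6 (invoked 10) maxes components and bumps W0 → (1, 3, 0)
target: VC(e4) = (0, 3, 1)

(0, 3, 1)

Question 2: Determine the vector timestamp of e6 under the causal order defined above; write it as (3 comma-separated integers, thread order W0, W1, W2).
no predecessors for e1 (invoked 1): W1 increments from zero → (0, 1, 0)
invoked at 3, e2 merges VC(e1)=(0, 1, 0) and bumps W1's slot → (0, 2, 0)
invoked at 5, e3 merges VC(e2)=(0, 2, 0) and bumps W1's slot → (0, 3, 0)
invoked at 6, e4 merges VC(e3)=(0, 3, 0) and bumps W2's slot → (0, 3, 1)
invoked at 9, e5 merges VC(e3)=(0, 3, 0) and bumps W1's slot → (0, 4, 0)
invoked at 10, e6 merges VC(e3)=(0, 3, 0) and bumps W0's slot → (1, 3, 0)
target: VC(e6) = (1, 3, 0)

(1, 3, 0)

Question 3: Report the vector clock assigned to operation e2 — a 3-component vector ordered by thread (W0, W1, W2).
root op e1, invoked 1: fresh clock plus W1's own tick → (0, 1, 0)
merge at e2 (invoked 3): VC(e1)=(0, 1, 0), own-thread bump on W1 → (0, 2, 0)
merge at e3 (invoked 5): VC(e2)=(0, 2, 0), own-thread bump on W1 → (0, 3, 0)
merge at e4 (invoked 6): VC(e3)=(0, 3, 0), own-thread bump on W2 → (0, 3, 1)
merge at e5 (invoked 9): VC(e3)=(0, 3, 0), own-thread bump on W1 → (0, 4, 0)
merge at e6 (invoked 10): VC(e3)=(0, 3, 0), own-thread bump on W0 → (1, 3, 0)
target: VC(e2) = (0, 2, 0)

(0, 2, 0)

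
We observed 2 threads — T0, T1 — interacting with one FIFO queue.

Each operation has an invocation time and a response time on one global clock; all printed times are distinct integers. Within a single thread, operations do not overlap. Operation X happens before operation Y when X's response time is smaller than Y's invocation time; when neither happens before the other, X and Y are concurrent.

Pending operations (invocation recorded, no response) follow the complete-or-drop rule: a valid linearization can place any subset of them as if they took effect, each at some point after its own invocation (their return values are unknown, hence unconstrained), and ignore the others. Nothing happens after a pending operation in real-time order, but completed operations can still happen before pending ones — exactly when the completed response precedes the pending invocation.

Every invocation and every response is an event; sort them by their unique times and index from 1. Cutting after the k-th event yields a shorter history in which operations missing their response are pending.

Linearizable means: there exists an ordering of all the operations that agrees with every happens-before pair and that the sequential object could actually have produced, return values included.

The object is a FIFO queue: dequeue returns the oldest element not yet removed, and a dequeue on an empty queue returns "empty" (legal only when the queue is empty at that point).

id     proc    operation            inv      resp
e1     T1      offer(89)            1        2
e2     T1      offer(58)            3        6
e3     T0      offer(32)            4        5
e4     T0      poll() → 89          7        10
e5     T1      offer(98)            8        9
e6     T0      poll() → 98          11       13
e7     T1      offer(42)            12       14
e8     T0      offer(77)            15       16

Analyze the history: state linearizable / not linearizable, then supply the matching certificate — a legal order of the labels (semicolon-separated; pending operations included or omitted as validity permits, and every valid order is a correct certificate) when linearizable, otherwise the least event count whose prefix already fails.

not linearizable — minimal violating prefix: 13 events

prefix check: 1..12 passes, 1..13 fails once e6's time-13 response joins
the 6 completed operations admit 4 real-time orders; each fails the FIFO queue replay
including or dropping the 1 pending operation (e7) in any combination fails
sample order e1, e2, e3, e4, e5, e6 (pending dropped) stalls at step 6 — e6 poll() → 98 has no legal effect
sample order e1, e2, e3, e5, e4, e6 (pending dropped) stalls at step 6 — e6 poll() → 98 has no legal effect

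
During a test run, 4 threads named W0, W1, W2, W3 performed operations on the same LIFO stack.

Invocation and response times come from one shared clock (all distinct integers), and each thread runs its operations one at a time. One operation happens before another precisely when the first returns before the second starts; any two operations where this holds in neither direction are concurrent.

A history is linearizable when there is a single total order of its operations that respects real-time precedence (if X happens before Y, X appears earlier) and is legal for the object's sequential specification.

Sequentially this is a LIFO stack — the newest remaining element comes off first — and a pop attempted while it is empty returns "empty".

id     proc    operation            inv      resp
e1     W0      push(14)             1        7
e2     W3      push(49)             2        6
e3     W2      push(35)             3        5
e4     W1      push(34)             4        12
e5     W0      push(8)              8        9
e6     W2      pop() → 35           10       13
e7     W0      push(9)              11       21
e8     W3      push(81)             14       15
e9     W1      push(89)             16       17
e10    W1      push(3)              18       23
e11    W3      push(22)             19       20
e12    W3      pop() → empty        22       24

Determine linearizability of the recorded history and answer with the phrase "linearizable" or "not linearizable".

not linearizable

prefix check: 1..12 passes, 1..13 fails once e6's time-13 response joins
36 orders of the 6 completed LIFO stack ops respect real time; none is legal
including or dropping the 1 pending operation (e7) in any combination fails
e.g. e1, e2, e3, e4, e5, e6 (pending dropped): illegal at step 6, since e6 pop() → 35 cannot apply there
e.g. e1, e2, e3, e5, e4, e6 (pending dropped): illegal at step 6, since e6 pop() → 35 cannot apply there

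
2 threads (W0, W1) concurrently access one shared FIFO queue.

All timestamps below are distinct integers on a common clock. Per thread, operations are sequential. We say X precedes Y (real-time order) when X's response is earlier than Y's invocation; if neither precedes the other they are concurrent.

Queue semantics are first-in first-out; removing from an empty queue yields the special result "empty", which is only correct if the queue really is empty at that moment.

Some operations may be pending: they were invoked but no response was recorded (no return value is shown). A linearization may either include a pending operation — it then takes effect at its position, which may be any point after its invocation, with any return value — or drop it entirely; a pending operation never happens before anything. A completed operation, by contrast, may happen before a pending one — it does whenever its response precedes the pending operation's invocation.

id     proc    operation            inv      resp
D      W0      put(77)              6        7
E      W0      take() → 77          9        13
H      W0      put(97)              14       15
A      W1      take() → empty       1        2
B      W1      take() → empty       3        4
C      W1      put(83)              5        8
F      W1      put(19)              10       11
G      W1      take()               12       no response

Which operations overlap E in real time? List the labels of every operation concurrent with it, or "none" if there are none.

E runs from 9 to 13; window-overlapping ops are concurrent
A [1,2]: before
B [3,4]: before
C [5,8]: before
D [6,7]: before
F [10,11]: concurrent
G [12,…): concurrent
H [14,15]: after

F, G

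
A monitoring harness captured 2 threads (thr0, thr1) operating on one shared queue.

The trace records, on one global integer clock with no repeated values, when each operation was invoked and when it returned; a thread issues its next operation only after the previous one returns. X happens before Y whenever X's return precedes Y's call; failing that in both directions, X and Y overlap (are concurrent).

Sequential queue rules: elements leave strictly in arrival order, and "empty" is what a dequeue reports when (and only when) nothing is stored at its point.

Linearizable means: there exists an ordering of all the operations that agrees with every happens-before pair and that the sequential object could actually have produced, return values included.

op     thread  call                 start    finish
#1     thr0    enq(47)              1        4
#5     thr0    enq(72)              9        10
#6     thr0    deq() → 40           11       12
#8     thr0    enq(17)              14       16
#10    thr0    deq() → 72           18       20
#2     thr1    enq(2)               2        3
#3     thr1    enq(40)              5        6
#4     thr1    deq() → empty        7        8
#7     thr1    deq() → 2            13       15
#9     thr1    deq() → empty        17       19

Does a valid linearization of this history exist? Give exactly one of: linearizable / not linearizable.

events 1..7 are fine; event 8 — the response of #4 at time 8 — makes the prefix non-linearizable
real-time-consistent orders of the 4 completed operations: 2 — all fail the queue replay
one such order, #1, #2, #3, #4, breaks at step 4 where #4 deq() → empty is illegal
one such order, #2, #1, #3, #4, breaks at step 4 where #4 deq() → empty is illegal

not linearizable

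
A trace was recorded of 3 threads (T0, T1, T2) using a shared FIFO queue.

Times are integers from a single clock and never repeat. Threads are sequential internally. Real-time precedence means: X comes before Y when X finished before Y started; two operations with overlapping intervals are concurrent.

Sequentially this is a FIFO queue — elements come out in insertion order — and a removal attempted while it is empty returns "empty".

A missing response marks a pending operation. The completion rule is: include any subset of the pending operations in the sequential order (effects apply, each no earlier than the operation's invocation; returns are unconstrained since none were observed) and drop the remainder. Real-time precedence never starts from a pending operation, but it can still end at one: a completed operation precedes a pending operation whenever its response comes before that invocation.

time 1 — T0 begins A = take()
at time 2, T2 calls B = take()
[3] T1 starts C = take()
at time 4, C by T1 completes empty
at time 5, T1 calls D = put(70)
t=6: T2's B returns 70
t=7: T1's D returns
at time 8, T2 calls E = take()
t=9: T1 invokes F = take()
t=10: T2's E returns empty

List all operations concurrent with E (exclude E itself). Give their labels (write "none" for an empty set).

A, F

E spans [8,10]: anything still running between times 8 and 10 counts as concurrent
A [1,…): concurrent
B [2,6]: before
C [3,4]: before
D [5,7]: before
F [9,…): concurrent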